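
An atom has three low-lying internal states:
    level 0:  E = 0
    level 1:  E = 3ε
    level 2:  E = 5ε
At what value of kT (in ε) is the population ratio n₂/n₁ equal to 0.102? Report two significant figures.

n₂/n₁ = exp[−(E₂−E₁)/kT] = 0.102.
⇒ (E₂−E₁)/kT = ln(1/0.102) = ln(9.804) = 2.283.
kT = 2ε / 2.283 = 0.88 ε.

0.88 ε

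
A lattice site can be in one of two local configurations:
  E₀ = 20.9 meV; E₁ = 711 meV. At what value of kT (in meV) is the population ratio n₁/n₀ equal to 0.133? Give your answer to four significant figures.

n₁/n₀ = exp[−(E₁−E₀)/kT] = 0.133.
⇒ (E₁−E₀)/kT = ln(1/0.133) = ln(7.51880) = 2.01741.
kT = 690.1 meV / 2.01741 = 342.1 meV.

342.1 meV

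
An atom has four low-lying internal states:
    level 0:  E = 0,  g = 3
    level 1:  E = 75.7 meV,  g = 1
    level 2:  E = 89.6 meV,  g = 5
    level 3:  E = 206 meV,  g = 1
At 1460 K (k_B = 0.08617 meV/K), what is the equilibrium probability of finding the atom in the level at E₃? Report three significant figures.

0.0314

k_BT = 0.08617 × 1460 K = 125.81 meV.
Eᵢ/kT = 0, 0.60170, 0.71219, 1.6374.
Z = Σ gᵢe^(−Eᵢ/kT) = 3·e^(−0) + 1·e^(−0.60170) + 5·e^(−0.71219) + 1·e^(−1.6374) = 3.0000 + 0.54788 + 2.4528 + 0.19449 = 6.1952.
P₃ = g₃ e^(−E₃/kT) / Z = 0.19449/6.1952 = 0.0314.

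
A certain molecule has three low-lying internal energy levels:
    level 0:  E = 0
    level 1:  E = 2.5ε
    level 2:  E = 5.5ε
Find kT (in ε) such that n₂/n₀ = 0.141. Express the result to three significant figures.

2.81 ε

n₂/n₀ = exp[−(E₂−E₀)/kT] = 0.141.
⇒ (E₂−E₀)/kT = ln(1/0.141) = ln(7.0922) = 1.9590.
kT = 5.5ε / 1.9590 = 2.81 ε.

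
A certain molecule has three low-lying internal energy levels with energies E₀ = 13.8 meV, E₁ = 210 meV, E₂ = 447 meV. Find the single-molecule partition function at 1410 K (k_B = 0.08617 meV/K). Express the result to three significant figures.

Z = 1.10

k_BT = 0.08617 × 1410 K = 121.50 meV.
Eᵢ/kT = 0.11358, 1.7284, 3.6790.
Z = Σ e^(−Eᵢ/kT) = e^(−0.11358) + e^(−1.7284) + e^(−3.6790) = 0.89263 + 0.17757 + 0.025248 = 1.0954.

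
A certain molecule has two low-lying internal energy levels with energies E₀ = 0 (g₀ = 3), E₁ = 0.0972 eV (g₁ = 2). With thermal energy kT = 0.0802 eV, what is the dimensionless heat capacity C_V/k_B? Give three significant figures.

0.203

Eᵢ/kT = 0, 1.2120.
Z = Σ gᵢe^(−Eᵢ/kT) = 3·e^(−0) + 2·e^(−1.2120) = 3.0000 + 0.59520 = 3.5952.
⟨E⟩ = 0.016092 eV, ⟨E²⟩ = 0.0015641 eV².
C_V/k_B = (⟨E²⟩ − ⟨E⟩²)/(kT)² = (0.0015641 − 0.00025895)/0.0064320 = 0.203.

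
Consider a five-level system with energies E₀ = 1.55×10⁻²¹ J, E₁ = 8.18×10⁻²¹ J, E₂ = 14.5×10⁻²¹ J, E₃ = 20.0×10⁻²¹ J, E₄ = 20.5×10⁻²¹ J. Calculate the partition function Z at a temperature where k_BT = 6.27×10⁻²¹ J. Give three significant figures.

Eᵢ/kT = 0.24721, 1.3046, 2.3126, 3.1898, 3.2695.
Z = Σ e^(−Eᵢ/kT) = e^(−0.24721) + e^(−1.3046) + e^(−2.3126) + e^(−3.1898) + e^(−3.2695) = 0.78098 + 0.27128 + 0.099004 + 0.041180 + 0.038025 = 1.2305.

Z = 1.23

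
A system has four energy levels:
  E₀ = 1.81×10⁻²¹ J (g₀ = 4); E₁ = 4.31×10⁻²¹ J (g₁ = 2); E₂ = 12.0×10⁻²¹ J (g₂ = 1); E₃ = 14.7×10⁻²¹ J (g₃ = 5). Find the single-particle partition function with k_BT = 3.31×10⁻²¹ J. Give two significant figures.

Eᵢ/kT = 0.5468, 1.302, 3.625, 4.441.
Z = Σ gᵢe^(−Eᵢ/kT) = 4·e^(−0.5468) + 2·e^(−1.302) + 1·e^(−3.625) + 5·e^(−4.441) = 2.315 + 0.5440 + 0.02665 + 0.05892 = 2.945.

Z = 2.9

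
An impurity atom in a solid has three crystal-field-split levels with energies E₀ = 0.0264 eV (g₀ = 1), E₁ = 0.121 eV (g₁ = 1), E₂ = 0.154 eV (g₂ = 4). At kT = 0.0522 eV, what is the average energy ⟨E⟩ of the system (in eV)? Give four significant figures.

Eᵢ/kT = 0.505747, 2.31801, 2.95019.
Z = Σ gᵢe^(−Eᵢ/kT) = 1·e^(−0.505747) + 1·e^(−2.31801) + 4·e^(−2.95019) = 0.603055 + 0.0984693 + 0.209319 = 0.910843.
⟨E⟩ = Σ Eᵢ gᵢe^(−Eᵢ/kT) / Z = (0.0264·0.603055 + 0.121·0.0984693 + 0.154·0.209319) / 0.910843 = 0.06595 eV.

0.06595 eV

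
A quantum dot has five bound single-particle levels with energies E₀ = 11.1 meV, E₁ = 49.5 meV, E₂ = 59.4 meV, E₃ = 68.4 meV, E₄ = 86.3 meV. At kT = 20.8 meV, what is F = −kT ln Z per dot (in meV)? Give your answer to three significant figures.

Eᵢ/kT = 0.53365, 2.3798, 2.8558, 3.2885, 4.1490.
Z = Σ e^(−Eᵢ/kT) = e^(−0.53365) + e^(−2.3798) + e^(−2.8558) + e^(−3.2885) + e^(−4.1490) = 0.58646 + 0.092569 + 0.057510 + 0.037310 + 0.015780 = 0.78963.
F = −kT ln Z = −20.8 × ln(0.78963) = −20.8 × -0.23619 = 4.91 meV.

4.91 meV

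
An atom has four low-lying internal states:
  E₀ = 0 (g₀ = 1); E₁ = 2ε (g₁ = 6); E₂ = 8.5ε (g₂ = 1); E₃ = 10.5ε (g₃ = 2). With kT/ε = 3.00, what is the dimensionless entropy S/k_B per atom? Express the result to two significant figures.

2.0

Eᵢ/kT = 0, 0.6667, 2.833, 3.500.
Z = Σ gᵢe^(−Eᵢ/kT) = 1·e^(−0) + 6·e^(−0.6667) + 1·e^(−2.833) + 2·e^(−3.500) = 1.000 + 3.080 + 0.05884 + 0.06039 = 4.199.
⟨E⟩ = Σ EᵢPᵢ = 1.737 ε.
S/k_B = ln Z + ⟨E⟩/kT = ln(4.199) + 1.737/3.00 = 1.435 + 0.5790 = 2.0.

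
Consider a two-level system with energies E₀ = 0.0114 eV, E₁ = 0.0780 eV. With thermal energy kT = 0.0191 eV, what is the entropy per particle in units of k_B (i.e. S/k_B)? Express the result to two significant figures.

Eᵢ/kT = 0.5969, 4.084.
Z = Σ e^(−Eᵢ/kT) = e^(−0.5969) + e^(−4.084) = 0.5505 + 0.01684 = 0.5673.
⟨E⟩ = Σ EᵢPᵢ = 0.01338 eV.
S/k_B = ln Z + ⟨E⟩/kT = ln(0.5673) + 0.01338/0.0191 = -0.5669 + 0.7005 = 0.13.

0.13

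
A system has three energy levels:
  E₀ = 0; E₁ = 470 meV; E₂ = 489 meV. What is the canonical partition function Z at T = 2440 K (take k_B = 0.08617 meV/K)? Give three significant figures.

Z = 1.20

k_BT = 0.08617 × 2440 K = 210.25 meV.
Eᵢ/kT = 0, 2.2354, 2.3258.
Z = Σ e^(−Eᵢ/kT) = e^(−0) + e^(−2.2354) + e^(−2.3258) = 1.0000 + 0.10695 + 0.097705 = 1.2047.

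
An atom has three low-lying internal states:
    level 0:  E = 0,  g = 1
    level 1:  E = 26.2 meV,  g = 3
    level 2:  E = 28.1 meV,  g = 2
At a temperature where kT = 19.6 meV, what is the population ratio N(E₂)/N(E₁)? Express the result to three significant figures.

0.605

n₂/n₁ = (g₂/g₁) exp[−(E₂−E₁)/kT] = (2/3) × exp(−(1.9 meV)/(19.6 meV)) = (2/3) × exp(-0.096939) = 0.605.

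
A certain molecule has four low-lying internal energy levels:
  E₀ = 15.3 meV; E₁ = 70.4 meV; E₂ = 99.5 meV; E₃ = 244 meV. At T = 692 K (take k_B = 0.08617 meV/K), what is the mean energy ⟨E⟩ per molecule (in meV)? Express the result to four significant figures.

k_BT = 0.08617 × 692 K = 59.6296 meV.
Eᵢ/kT = 0.256584, 1.18062, 1.66863, 4.09193.
Z = Σ e^(−Eᵢ/kT) = e^(−0.256584) + e^(−1.18062) + e^(−1.66863) + e^(−4.09193) = 0.773690 + 0.307088 + 0.188505 + 0.0167070 = 1.28599.
⟨E⟩ = Σ Eᵢ e^(−Eᵢ/kT) / Z = (15.3·0.773690 + 70.4·0.307088 + 99.5·0.188505 + 244·0.0167070) / 1.28599 = 43.77 meV.

43.77 meV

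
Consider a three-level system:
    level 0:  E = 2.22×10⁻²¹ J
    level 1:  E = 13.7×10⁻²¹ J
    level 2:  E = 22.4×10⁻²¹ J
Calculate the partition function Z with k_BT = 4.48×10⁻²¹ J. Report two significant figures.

Z = 0.66

Eᵢ/kT = 0.4955, 3.058, 5.000.
Z = Σ e^(−Eᵢ/kT) = e^(−0.4955) + e^(−3.058) + e^(−5.000) = 0.6093 + 0.04698 + 0.006738 = 0.6630.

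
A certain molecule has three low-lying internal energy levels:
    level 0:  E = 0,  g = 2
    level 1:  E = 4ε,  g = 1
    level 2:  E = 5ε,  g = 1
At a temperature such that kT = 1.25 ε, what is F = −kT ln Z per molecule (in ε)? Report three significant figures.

Eᵢ/kT = 0, 3.2000, 4.0000.
Z = Σ gᵢe^(−Eᵢ/kT) = 2·e^(−0) + 1·e^(−3.2000) + 1·e^(−4.0000) = 2.0000 + 0.040762 + 0.018316 = 2.0591.
F = −kT ln Z = −1.25 × ln(2.0591) = −1.25 × 0.72227 = -0.903 ε.

-0.903 ε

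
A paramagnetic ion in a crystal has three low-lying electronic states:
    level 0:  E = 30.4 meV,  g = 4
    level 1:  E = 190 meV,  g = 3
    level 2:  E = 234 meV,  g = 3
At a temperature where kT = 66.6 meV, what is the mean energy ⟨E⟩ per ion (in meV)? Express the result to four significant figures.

Eᵢ/kT = 0.456456, 2.85285, 3.51351.
Z = Σ gᵢe^(−Eᵢ/kT) = 4·e^(−0.456456) + 3·e^(−2.85285) + 3·e^(−3.51351) = 2.53410 + 0.173039 + 0.0893765 = 2.79652.
⟨E⟩ = Σ Eᵢ gᵢe^(−Eᵢ/kT) / Z = (30.4·2.53410 + 190·0.173039 + 234·0.0893765) / 2.79652 = 46.78 meV.

46.78 meV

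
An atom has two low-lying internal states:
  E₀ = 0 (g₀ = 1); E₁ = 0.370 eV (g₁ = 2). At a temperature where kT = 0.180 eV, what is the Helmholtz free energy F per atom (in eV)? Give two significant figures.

-0.041 eV

Eᵢ/kT = 0, 2.056.
Z = Σ gᵢe^(−Eᵢ/kT) = 1·e^(−0) + 2·e^(−2.056) = 1.000 + 0.2559 = 1.256.
F = −kT ln Z = −0.180 × ln(1.256) = −0.180 × 0.2279 = -0.041 eV.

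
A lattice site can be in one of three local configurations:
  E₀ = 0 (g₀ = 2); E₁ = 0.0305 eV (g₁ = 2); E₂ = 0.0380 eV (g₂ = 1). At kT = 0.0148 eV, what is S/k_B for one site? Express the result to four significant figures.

Eᵢ/kT = 0, 2.06081, 2.56757.
Z = Σ gᵢe^(−Eᵢ/kT) = 2·e^(−0) + 2·e^(−2.06081) + 1·e^(−2.56757) = 2.00000 + 0.254702 + 0.0767218 = 2.33142.
⟨E⟩ = Σ EᵢPᵢ = 0.00458255 eV.
S/k_B = ln Z + ⟨E⟩/kT = ln(2.33142) + 0.00458255/0.0148 = 0.846478 + 0.309632 = 1.156.

1.156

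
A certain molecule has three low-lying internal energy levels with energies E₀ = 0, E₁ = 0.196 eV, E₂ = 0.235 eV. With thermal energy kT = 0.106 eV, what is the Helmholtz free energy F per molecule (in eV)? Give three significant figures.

Eᵢ/kT = 0, 1.8491, 2.2170.
Z = Σ e^(−Eᵢ/kT) = e^(−0) + e^(−1.8491) + e^(−2.2170) = 1.0000 + 0.15738 + 0.10894 = 1.2663.
F = −kT ln Z = −0.106 × ln(1.2663) = −0.106 × 0.23610 = -0.0250 eV.

-0.0250 eV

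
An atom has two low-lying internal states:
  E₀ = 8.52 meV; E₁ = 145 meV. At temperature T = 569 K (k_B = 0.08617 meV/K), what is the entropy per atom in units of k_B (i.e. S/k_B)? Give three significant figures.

0.222

k_BT = 0.08617 × 569 K = 49.031 meV.
Eᵢ/kT = 0.17377, 2.9573.
Z = Σ e^(−Eᵢ/kT) = e^(−0.17377) + e^(−2.9573) = 0.84049 + 0.051959 = 0.89245.
⟨E⟩ = Σ EᵢPᵢ = 16.466 meV.
S/k_B = ln Z + ⟨E⟩/kT = ln(0.89245) + 16.466/49.031 = -0.11378 + 0.33583 = 0.222.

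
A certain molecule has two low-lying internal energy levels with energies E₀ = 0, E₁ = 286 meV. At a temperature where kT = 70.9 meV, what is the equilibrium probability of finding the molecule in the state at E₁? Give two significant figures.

0.017

Eᵢ/kT = 0, 4.034.
Z = Σ e^(−Eᵢ/kT) = e^(−0) + e^(−4.034) = 1.000 + 0.01770 = 1.018.
P₁ = e^(−E₁/kT) / Z = 0.01770/1.018 = 0.017.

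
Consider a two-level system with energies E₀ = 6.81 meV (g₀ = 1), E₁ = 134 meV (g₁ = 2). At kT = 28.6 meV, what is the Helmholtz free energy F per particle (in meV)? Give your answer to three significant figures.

Eᵢ/kT = 0.23811, 4.6853.
Z = Σ gᵢe^(−Eᵢ/kT) = 1·e^(−0.23811) + 2·e^(−4.6853) = 0.78812 + 0.018460 = 0.80658.
F = −kT ln Z = −28.6 × ln(0.80658) = −28.6 × -0.21495 = 6.15 meV.

6.15 meV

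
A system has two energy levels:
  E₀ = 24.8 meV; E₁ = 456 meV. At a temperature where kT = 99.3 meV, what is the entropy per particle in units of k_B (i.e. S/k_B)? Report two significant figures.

0.069

Eᵢ/kT = 0.2497, 4.592.
Z = Σ e^(−Eᵢ/kT) = e^(−0.2497) + e^(−4.592) = 0.7790 + 0.01013 = 0.7891.
⟨E⟩ = Σ EᵢPᵢ = 30.34 meV.
S/k_B = ln Z + ⟨E⟩/kT = ln(0.7891) + 30.34/99.3 = -0.2369 + 0.3055 = 0.069.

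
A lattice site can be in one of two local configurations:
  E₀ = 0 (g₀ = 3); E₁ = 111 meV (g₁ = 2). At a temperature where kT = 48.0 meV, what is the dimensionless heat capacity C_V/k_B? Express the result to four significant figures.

0.3106

Eᵢ/kT = 0, 2.31250.
Z = Σ gᵢe^(−Eᵢ/kT) = 3·e^(−0) + 2·e^(−2.31250) = 3.00000 + 0.198027 = 3.19803.
⟨E⟩ = 6.87329 meV, ⟨E²⟩ = 762.936 meV².
C_V/k_B = (⟨E²⟩ − ⟨E⟩²)/(kT)² = (762.936 − 47.2421)/2304.00 = 0.3106.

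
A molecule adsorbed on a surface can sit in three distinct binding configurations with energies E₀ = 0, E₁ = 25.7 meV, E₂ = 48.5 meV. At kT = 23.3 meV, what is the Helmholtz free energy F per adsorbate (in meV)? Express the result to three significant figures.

Eᵢ/kT = 0, 1.1030, 2.0815.
Z = Σ e^(−Eᵢ/kT) = e^(−0) + e^(−1.1030) + e^(−2.0815) = 1.0000 + 0.33187 + 0.12474 = 1.4566.
F = −kT ln Z = −23.3 × ln(1.4566) = −23.3 × 0.37610 = -8.76 meV.

-8.76 meV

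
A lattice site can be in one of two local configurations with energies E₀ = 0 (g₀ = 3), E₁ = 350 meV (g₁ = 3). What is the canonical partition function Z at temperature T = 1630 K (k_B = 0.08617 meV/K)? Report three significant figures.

k_BT = 0.08617 × 1630 K = 140.46 meV.
Eᵢ/kT = 0, 2.4918.
Z = Σ gᵢe^(−Eᵢ/kT) = 3·e^(−0) + 3·e^(−2.4918) = 3.0000 + 0.24828 = 3.2483.

Z = 3.25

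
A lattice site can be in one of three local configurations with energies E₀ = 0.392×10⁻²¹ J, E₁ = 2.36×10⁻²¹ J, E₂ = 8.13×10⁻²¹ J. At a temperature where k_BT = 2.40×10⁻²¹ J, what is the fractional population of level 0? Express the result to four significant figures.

0.6756

Eᵢ/kT = 0.163333, 0.983333, 3.38750.
Z = Σ e^(−Eᵢ/kT) = e^(−0.163333) + e^(−0.983333) + e^(−3.38750) = 0.849308 + 0.374062 + 0.0337931 = 1.25716.
P₀ = e^(−E₀/kT) / Z = 0.849308/1.25716 = 0.6756.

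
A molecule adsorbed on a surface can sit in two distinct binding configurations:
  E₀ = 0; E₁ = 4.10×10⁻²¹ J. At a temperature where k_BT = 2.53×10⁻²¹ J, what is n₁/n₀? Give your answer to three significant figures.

0.198

n₁/n₀ = exp[−(E₁−E₀)/kT] = exp(−(4.10 ×10⁻²¹ J)/(2.53 ×10⁻²¹ J)) = exp(-1.6206) = 0.198.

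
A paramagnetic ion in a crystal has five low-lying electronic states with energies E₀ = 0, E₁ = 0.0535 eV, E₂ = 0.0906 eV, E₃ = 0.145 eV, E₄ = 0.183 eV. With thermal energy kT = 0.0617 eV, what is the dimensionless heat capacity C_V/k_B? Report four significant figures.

0.6365

Eᵢ/kT = 0, 0.867099, 1.46840, 2.35008, 2.96596.
Z = Σ e^(−Eᵢ/kT) = e^(−0) + e^(−0.867099) + e^(−1.46840) + e^(−2.35008) + e^(−2.96596) = 1.00000 + 0.420169 + 0.230294 + 0.0953615 + 0.0515110 = 1.79734.
⟨E⟩ = 0.0370534 eV, ⟨E²⟩ = 0.00379616 eV².
C_V/k_B = (⟨E²⟩ − ⟨E⟩²)/(kT)² = (0.00379616 − 0.00137295)/0.00380689 = 0.6365.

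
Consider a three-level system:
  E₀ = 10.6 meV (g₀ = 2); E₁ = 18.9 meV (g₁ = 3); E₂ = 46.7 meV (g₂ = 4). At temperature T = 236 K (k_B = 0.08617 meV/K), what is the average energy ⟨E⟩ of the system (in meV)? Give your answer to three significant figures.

19.4 meV

k_BT = 0.08617 × 236 K = 20.336 meV.
Eᵢ/kT = 0.52124, 0.92939, 2.2964.
Z = Σ gᵢe^(−Eᵢ/kT) = 2·e^(−0.52124) + 3·e^(−0.92939) + 4·e^(−2.2964) = 1.1876 + 1.1844 + 0.40248 = 2.7745.
⟨E⟩ = Σ Eᵢ gᵢe^(−Eᵢ/kT) / Z = (10.6·1.1876 + 18.9·1.1844 + 46.7·0.40248) / 2.7745 = 19.4 meV.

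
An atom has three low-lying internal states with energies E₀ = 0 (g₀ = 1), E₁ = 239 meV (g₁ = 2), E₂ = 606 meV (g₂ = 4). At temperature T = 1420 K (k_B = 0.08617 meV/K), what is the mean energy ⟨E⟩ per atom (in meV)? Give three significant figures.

k_BT = 0.08617 × 1420 K = 122.36 meV.
Eᵢ/kT = 0, 1.9533, 4.9526.
Z = Σ gᵢe^(−Eᵢ/kT) = 1·e^(−0) + 2·e^(−1.9533) + 4·e^(−4.9526) = 1.0000 + 0.28361 + 0.028260 = 1.3119.
⟨E⟩ = Σ Eᵢ gᵢe^(−Eᵢ/kT) / Z = (0·1.0000 + 239·0.28361 + 606·0.028260) / 1.3119 = 64.7 meV.

64.7 meV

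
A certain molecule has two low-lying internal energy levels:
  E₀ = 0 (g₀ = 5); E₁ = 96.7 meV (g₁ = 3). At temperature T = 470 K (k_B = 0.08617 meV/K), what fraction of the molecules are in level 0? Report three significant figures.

k_BT = 0.08617 × 470 K = 40.500 meV.
Eᵢ/kT = 0, 2.3877.
Z = Σ gᵢe^(−Eᵢ/kT) = 5·e^(−0) + 3·e^(−2.3877) = 5.0000 + 0.27552 = 5.2755.
P₀ = g₀ e^(−E₀/kT) / Z = 5.0000/5.2755 = 0.948.

0.948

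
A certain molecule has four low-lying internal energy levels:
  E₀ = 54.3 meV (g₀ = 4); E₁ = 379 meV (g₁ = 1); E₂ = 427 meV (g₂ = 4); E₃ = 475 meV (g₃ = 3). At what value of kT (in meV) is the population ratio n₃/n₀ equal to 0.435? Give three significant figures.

772 meV

n₃/n₀ = (g₃/g₀) exp[−(E₃−E₀)/kT] = 0.435.
⇒ (E₃−E₀)/kT = ln((3/4)/0.435) = ln(1.7241) = 0.54471.
kT = 420.7 meV / 0.54471 = 772 meV.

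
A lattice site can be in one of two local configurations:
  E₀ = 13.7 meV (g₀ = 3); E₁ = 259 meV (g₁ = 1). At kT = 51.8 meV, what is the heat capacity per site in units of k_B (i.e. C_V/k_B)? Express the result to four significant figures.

0.06523

Eᵢ/kT = 0.264479, 5.00000.
Z = Σ gᵢe^(−Eᵢ/kT) = 3·e^(−0.264479) + 1·e^(−5.00000) = 2.30282 + 0.00673795 = 2.30956.
⟨E⟩ = 14.4156 meV, ⟨E²⟩ = 382.846 meV².
C_V/k_B = (⟨E²⟩ − ⟨E⟩²)/(kT)² = (382.846 − 207.810)/2683.24 = 0.06523.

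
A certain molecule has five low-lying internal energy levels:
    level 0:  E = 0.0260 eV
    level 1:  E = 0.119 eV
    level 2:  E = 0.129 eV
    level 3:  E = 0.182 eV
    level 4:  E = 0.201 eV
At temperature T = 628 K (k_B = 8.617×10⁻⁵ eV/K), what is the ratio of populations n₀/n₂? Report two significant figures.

k_BT = 8.617×10⁻⁵ × 628 K = 0.05411 eV.
n₀/n₂ = exp[−(E₀−E₂)/kT] = exp(−(-0.1030 eV)/(0.05411 eV)) = exp(1.904) = 6.7.

6.7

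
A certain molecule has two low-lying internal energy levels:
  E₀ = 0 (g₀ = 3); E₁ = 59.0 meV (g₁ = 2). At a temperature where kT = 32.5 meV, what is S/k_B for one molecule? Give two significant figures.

1.4

Eᵢ/kT = 0, 1.815.
Z = Σ gᵢe^(−Eᵢ/kT) = 3·e^(−0) + 2·e^(−1.815) = 3.000 + 0.3257 = 3.326.
⟨E⟩ = Σ EᵢPᵢ = 5.778 meV.
S/k_B = ln Z + ⟨E⟩/kT = ln(3.326) + 5.778/32.5 = 1.202 + 0.1778 = 1.4.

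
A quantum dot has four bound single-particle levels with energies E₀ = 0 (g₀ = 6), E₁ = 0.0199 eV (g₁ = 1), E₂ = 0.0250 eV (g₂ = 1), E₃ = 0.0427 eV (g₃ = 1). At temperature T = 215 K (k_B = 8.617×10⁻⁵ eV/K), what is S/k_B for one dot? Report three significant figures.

2.04

k_BT = 8.617×10⁻⁵ × 215 K = 0.018527 eV.
Eᵢ/kT = 0, 1.0741, 1.3494, 2.3047.
Z = Σ gᵢe^(−Eᵢ/kT) = 6·e^(−0) + 1·e^(−1.0741) + 1·e^(−1.3494) + 1·e^(−2.3047) = 6.0000 + 0.34161 + 0.25940 + 0.099789 = 6.7008.
⟨E⟩ = Σ EᵢPᵢ = 0.0026182 eV.
S/k_B = ln Z + ⟨E⟩/kT = ln(6.7008) + 0.0026182/0.018527 = 1.9022 + 0.14132 = 2.04.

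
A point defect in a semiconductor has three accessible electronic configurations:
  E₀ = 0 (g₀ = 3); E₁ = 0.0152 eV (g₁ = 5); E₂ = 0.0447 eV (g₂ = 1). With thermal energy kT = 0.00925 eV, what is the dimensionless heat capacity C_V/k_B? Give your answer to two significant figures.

Eᵢ/kT = 0, 1.643, 4.832.
Z = Σ gᵢe^(−Eᵢ/kT) = 3·e^(−0) + 5·e^(−1.643) + 1·e^(−4.832) = 3.000 + 0.9670 + 0.007971 = 3.975.
⟨E⟩ = 0.003787 eV, ⟨E²⟩ = 0.00006021 eV².
C_V/k_B = (⟨E²⟩ − ⟨E⟩²)/(kT)² = (0.00006021 − 0.00001434)/0.00008556 = 0.54.

0.54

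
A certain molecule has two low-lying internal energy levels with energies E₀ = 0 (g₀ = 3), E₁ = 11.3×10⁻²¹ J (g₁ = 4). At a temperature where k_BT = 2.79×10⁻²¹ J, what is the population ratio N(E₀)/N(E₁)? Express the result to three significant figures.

n₀/n₁ = (g₀/g₁) exp[−(E₀−E₁)/kT] = (3/4) × exp(−(-11.3 ×10⁻²¹ J)/(2.79 ×10⁻²¹ J)) = (3/4) × exp(4.0502) = 43.1.

43.1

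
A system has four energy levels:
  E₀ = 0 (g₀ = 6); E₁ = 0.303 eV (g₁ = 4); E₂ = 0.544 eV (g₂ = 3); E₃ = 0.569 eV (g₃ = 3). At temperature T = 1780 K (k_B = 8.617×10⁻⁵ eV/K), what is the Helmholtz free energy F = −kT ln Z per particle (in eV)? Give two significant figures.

-0.29 eV

k_BT = 8.617×10⁻⁵ × 1780 K = 0.1534 eV.
Eᵢ/kT = 0, 1.975, 3.546, 3.709.
Z = Σ gᵢe^(−Eᵢ/kT) = 6·e^(−0) + 4·e^(−1.975) + 3·e^(−3.546) + 3·e^(−3.709) = 6.000 + 0.5550 + 0.08652 + 0.07351 = 6.715.
F = −kT ln Z = −0.1534 × ln(6.715) = −0.1534 × 1.904 = -0.29 eV.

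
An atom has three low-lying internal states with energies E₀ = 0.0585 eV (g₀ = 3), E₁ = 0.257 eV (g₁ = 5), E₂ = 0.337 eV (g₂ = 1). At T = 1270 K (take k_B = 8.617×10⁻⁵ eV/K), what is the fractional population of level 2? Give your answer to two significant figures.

k_BT = 8.617×10⁻⁵ × 1270 K = 0.1094 eV.
Eᵢ/kT = 0.5347, 2.349, 3.080.
Z = Σ gᵢe^(−Eᵢ/kT) = 3·e^(−0.5347) + 5·e^(−2.349) + 1·e^(−3.080) = 1.758 + 0.4773 + 0.04596 = 2.281.
P₂ = g₂ e^(−E₂/kT) / Z = 0.04596/2.281 = 0.020.

0.020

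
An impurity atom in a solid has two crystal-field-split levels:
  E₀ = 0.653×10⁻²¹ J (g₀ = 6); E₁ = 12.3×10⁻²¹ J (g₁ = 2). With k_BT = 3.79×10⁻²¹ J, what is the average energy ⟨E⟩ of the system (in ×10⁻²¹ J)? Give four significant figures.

0.8299 ×10⁻²¹ J

Eᵢ/kT = 0.172296, 3.24538.
Z = Σ gᵢe^(−Eᵢ/kT) = 6·e^(−0.172296) + 2·e^(−3.24538) = 5.05038 + 0.0779075 = 5.12829.
⟨E⟩ = Σ Eᵢ gᵢe^(−Eᵢ/kT) / Z = (0.653·5.05038 + 12.3·0.0779075) / 5.12829 = 0.8299 ×10⁻²¹ J.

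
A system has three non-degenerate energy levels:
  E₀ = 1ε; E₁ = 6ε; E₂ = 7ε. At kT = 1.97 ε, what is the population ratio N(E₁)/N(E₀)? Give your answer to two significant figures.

0.079

n₁/n₀ = exp[−(E₁−E₀)/kT] = exp(−(5ε)/(1.97ε)) = exp(-2.538) = 0.079.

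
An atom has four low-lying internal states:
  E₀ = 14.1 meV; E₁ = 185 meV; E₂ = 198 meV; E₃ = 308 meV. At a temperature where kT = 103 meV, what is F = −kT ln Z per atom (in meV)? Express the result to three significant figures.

-21.7 meV

Eᵢ/kT = 0.13689, 1.7961, 1.9223, 2.9903.
Z = Σ e^(−Eᵢ/kT) = e^(−0.13689) + e^(−1.7961) + e^(−1.9223) + e^(−2.9903) = 0.87207 + 0.16594 + 0.14627 + 0.050272 = 1.2346.
F = −kT ln Z = −103 × ln(1.2346) = −103 × 0.21075 = -21.7 meV.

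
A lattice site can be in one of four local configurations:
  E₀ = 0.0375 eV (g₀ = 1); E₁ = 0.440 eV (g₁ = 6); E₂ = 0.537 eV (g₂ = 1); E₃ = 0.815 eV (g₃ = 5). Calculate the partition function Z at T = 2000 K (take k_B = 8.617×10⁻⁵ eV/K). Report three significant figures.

k_BT = 8.617×10⁻⁵ × 2000 K = 0.17234 eV.
Eᵢ/kT = 0.21759, 2.5531, 3.1159, 4.7290.
Z = Σ gᵢe^(−Eᵢ/kT) = 1·e^(−0.21759) + 6·e^(−2.5531) + 1·e^(−3.1159) + 5·e^(−4.7290) = 0.80446 + 0.46704 + 0.044339 + 0.044177 = 1.3600.

Z = 1.36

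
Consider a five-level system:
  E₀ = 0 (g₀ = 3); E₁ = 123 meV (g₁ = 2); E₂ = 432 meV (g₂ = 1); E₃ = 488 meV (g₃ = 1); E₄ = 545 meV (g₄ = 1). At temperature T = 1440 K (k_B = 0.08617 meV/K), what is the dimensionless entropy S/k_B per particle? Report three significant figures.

1.59

k_BT = 0.08617 × 1440 K = 124.08 meV.
Eᵢ/kT = 0, 0.99130, 3.4816, 3.9329, 4.3923.
Z = Σ gᵢe^(−Eᵢ/kT) = 3·e^(−0) + 2·e^(−0.99130) + 1·e^(−3.4816) + 1·e^(−3.9329) + 1·e^(−4.3923) = 3.0000 + 0.74219 + 0.030758 + 0.019587 + 0.012372 = 3.8049.
⟨E⟩ = Σ EᵢPᵢ = 31.769 meV.
S/k_B = ln Z + ⟨E⟩/kT = ln(3.8049) + 31.769/124.08 = 1.3363 + 0.25604 = 1.59.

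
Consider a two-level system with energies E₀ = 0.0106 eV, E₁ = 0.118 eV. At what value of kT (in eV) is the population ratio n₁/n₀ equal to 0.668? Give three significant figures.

0.266 eV

n₁/n₀ = exp[−(E₁−E₀)/kT] = 0.668.
⇒ (E₁−E₀)/kT = ln(1/0.668) = ln(1.4970) = 0.40346.
kT = 0.1074 eV / 0.40346 = 0.266 eV.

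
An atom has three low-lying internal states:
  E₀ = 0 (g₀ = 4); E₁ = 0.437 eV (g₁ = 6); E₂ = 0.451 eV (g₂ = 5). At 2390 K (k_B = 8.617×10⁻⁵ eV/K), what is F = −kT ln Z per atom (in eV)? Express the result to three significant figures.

k_BT = 8.617×10⁻⁵ × 2390 K = 0.20595 eV.
Eᵢ/kT = 0, 2.1219, 2.1899.
Z = Σ gᵢe^(−Eᵢ/kT) = 4·e^(−0) + 6·e^(−2.1219) + 5·e^(−2.1899) = 4.0000 + 0.71882 + 0.55964 = 5.2785.
F = −kT ln Z = −0.20595 × ln(5.2785) = −0.20595 × 1.6636 = -0.343 eV.

-0.343 eV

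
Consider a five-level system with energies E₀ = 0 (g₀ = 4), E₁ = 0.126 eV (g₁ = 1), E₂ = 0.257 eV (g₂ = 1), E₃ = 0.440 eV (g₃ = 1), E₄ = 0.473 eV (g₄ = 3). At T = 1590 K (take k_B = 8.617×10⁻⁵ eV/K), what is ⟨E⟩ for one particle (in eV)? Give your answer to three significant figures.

k_BT = 8.617×10⁻⁵ × 1590 K = 0.13701 eV.
Eᵢ/kT = 0, 0.91964, 1.8758, 3.2114, 3.4523.
Z = Σ gᵢe^(−Eᵢ/kT) = 4·e^(−0) + 1·e^(−0.91964) + 1·e^(−1.8758) + 1·e^(−3.2114) + 3·e^(−3.4523) = 4.0000 + 0.39866 + 0.15323 + 0.040300 + 0.095018 = 4.6872.
⟨E⟩ = Σ Eᵢ gᵢe^(−Eᵢ/kT) / Z = (0·4.0000 + 0.126·0.39866 + 0.257·0.15323 + 0.440·0.040300 + 0.473·0.095018) / 4.6872 = 0.0325 eV.

0.0325 eV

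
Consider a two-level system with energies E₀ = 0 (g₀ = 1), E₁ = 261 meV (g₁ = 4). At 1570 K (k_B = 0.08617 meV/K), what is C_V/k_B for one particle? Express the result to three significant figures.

k_BT = 0.08617 × 1570 K = 135.29 meV.
Eᵢ/kT = 0, 1.9292.
Z = Σ gᵢe^(−Eᵢ/kT) = 1·e^(−0) + 4·e^(−1.9292) = 1.0000 + 0.58106 = 1.5811.
⟨E⟩ = 95.918 meV, ⟨E²⟩ = 25035 meV².
C_V/k_B = (⟨E²⟩ − ⟨E⟩²)/(kT)² = (25035 − 9200.3)/18303 = 0.865.

0.865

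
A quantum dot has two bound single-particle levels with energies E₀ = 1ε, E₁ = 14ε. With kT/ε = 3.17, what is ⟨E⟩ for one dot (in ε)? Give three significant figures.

Eᵢ/kT = 0.31546, 4.4164.
Z = Σ e^(−Eᵢ/kT) = e^(−0.31546) + e^(−4.4164) = 0.72945 + 0.012078 = 0.74153.
⟨E⟩ = Σ Eᵢ e^(−Eᵢ/kT) / Z = (1·0.72945 + 14·0.012078) / 0.74153 = 1.21 ε.

1.21 ε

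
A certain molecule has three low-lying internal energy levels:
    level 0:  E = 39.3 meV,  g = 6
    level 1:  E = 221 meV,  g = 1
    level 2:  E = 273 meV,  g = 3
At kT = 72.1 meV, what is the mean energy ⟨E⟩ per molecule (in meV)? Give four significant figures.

Eᵢ/kT = 0.545076, 3.06519, 3.78641.
Z = Σ gᵢe^(−Eᵢ/kT) = 6·e^(−0.545076) + 1·e^(−3.06519) + 3·e^(−3.78641) = 3.47879 + 0.0466450 + 0.0680306 = 3.59347.
⟨E⟩ = Σ Eᵢ gᵢe^(−Eᵢ/kT) / Z = (39.3·3.47879 + 221·0.0466450 + 273·0.0680306) / 3.59347 = 46.08 meV.

46.08 meV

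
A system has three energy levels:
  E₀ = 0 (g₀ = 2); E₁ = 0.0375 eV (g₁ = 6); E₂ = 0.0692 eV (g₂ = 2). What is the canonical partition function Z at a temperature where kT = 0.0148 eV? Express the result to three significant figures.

Z = 2.49

Eᵢ/kT = 0, 2.5338, 4.6757.
Z = Σ gᵢe^(−Eᵢ/kT) = 2·e^(−0) + 6·e^(−2.5338) + 2·e^(−4.6757) = 2.0000 + 0.47614 + 0.018638 = 2.4948.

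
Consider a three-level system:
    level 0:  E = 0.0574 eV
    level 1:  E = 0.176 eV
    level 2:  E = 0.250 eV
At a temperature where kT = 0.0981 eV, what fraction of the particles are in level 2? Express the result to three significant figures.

0.0976

Eᵢ/kT = 0.58512, 1.7941, 2.5484.
Z = Σ e^(−Eᵢ/kT) = e^(−0.58512) + e^(−1.7941) + e^(−2.5484) = 0.55704 + 0.16628 + 0.078207 = 0.80153.
P₂ = e^(−E₂/kT) / Z = 0.078207/0.80153 = 0.0976.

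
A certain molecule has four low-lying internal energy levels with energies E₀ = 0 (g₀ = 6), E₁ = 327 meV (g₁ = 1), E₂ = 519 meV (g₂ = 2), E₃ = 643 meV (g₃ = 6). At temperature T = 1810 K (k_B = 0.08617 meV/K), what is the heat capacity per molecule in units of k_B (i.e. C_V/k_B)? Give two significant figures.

k_BT = 0.08617 × 1810 K = 156.0 meV.
Eᵢ/kT = 0, 2.096, 3.327, 4.122.
Z = Σ gᵢe^(−Eᵢ/kT) = 6·e^(−0) + 1·e^(−2.096) + 2·e^(−3.327) + 6·e^(−4.122) = 6.000 + 0.1229 + 0.07180 + 0.09727 = 6.292.
⟨E⟩ = 22.25 meV, ⟨E²⟩ = 11550 meV².
C_V/k_B = (⟨E²⟩ − ⟨E⟩²)/(kT)² = (11550 − 495.1)/24340 = 0.45.

0.45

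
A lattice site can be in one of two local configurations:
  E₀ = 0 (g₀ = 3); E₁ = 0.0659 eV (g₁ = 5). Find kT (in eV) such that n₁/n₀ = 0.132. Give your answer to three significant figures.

0.0260 eV

n₁/n₀ = (g₁/g₀) exp[−(E₁−E₀)/kT] = 0.132.
⇒ (E₁−E₀)/kT = ln((5/3)/0.132) = ln(12.626) = 2.5358.
kT = 0.0659 eV / 2.5358 = 0.0260 eV.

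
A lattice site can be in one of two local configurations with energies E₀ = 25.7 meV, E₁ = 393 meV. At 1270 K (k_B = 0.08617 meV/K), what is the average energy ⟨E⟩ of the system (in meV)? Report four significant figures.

k_BT = 0.08617 × 1270 K = 109.436 meV.
Eᵢ/kT = 0.234840, 3.59114.
Z = Σ e^(−Eᵢ/kT) = e^(−0.234840) + e^(−3.59114) = 0.790697 + 0.0275669 = 0.818264.
⟨E⟩ = Σ Eᵢ e^(−Eᵢ/kT) / Z = (25.7·0.790697 + 393·0.0275669) / 0.818264 = 38.07 meV.

38.07 meV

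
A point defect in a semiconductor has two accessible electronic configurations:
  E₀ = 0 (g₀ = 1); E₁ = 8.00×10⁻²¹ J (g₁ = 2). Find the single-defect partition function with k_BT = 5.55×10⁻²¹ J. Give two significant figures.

Z = 1.5

Eᵢ/kT = 0, 1.441.
Z = Σ gᵢe^(−Eᵢ/kT) = 1·e^(−0) + 2·e^(−1.441) = 1.000 + 0.4734 = 1.473.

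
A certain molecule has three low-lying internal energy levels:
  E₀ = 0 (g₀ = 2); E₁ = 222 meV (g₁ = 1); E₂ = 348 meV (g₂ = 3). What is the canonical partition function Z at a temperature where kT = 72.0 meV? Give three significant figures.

Z = 2.07

Eᵢ/kT = 0, 3.0833, 4.8333.
Z = Σ gᵢe^(−Eᵢ/kT) = 2·e^(−0) + 1·e^(−3.0833) + 3·e^(−4.8333) = 2.0000 + 0.045808 + 0.023881 = 2.0697.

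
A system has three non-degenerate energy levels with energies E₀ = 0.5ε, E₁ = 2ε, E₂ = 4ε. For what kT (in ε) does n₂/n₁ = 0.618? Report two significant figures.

4.2 ε

n₂/n₁ = exp[−(E₂−E₁)/kT] = 0.618.
⇒ (E₂−E₁)/kT = ln(1/0.618) = ln(1.618) = 0.4812.
kT = 2ε / 0.4812 = 4.2 ε.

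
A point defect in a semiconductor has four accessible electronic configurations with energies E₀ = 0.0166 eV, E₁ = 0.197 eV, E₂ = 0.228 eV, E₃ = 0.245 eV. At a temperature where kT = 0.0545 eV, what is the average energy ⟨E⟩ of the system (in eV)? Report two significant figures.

Eᵢ/kT = 0.3046, 3.615, 4.183, 4.495.
Z = Σ e^(−Eᵢ/kT) = e^(−0.3046) + e^(−3.615) + e^(−4.183) + e^(−4.495) = 0.7374 + 0.02692 + 0.01525 + 0.01116 = 0.7907.
⟨E⟩ = Σ Eᵢ e^(−Eᵢ/kT) / Z = (0.0166·0.7374 + 0.197·0.02692 + 0.228·0.01525 + 0.245·0.01116) / 0.7907 = 0.030 eV.

0.030 eV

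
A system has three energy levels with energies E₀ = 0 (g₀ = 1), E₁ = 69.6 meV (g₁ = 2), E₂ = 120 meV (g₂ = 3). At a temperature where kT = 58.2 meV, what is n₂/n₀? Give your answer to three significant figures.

n₂/n₀ = (g₂/g₀) exp[−(E₂−E₀)/kT] = (3/1) × exp(−(120 meV)/(58.2 meV)) = (3/1) × exp(-2.0619) = 0.382.

0.382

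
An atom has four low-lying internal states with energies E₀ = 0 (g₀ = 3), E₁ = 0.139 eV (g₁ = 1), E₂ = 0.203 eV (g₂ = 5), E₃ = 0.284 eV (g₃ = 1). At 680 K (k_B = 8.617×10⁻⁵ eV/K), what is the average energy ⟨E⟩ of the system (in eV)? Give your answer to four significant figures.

k_BT = 8.617×10⁻⁵ × 680 K = 0.0585956 eV.
Eᵢ/kT = 0, 2.37219, 3.46442, 4.84678.
Z = Σ gᵢe^(−Eᵢ/kT) = 3·e^(−0) + 1·e^(−2.37219) + 5·e^(−3.46442) + 1·e^(−4.84678) = 3.00000 + 0.0932762 + 0.156456 + 0.00785363 = 3.25759.
⟨E⟩ = Σ Eᵢ gᵢe^(−Eᵢ/kT) / Z = (0·3.00000 + 0.139·0.0932762 + 0.203·0.156456 + 0.284·0.00785363) / 3.25759 = 0.01441 eV.

0.01441 eV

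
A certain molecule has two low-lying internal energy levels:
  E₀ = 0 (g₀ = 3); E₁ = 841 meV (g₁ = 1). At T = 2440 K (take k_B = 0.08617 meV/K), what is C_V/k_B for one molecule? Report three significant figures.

k_BT = 0.08617 × 2440 K = 210.25 meV.
Eᵢ/kT = 0, 4.0000.
Z = Σ gᵢe^(−Eᵢ/kT) = 3·e^(−0) + 1·e^(−4.0000) = 3.0000 + 0.018316 = 3.0183.
⟨E⟩ = 5.1035 meV, ⟨E²⟩ = 4292.0 meV².
C_V/k_B = (⟨E²⟩ − ⟨E⟩²)/(kT)² = (4292.0 − 26.046)/44205 = 0.0965.

0.0965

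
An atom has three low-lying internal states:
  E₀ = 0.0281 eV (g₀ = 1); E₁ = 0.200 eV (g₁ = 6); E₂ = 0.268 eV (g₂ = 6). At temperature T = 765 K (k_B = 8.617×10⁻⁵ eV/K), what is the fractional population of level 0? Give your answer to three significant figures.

k_BT = 8.617×10⁻⁵ × 765 K = 0.065920 eV.
Eᵢ/kT = 0.42627, 3.0340, 4.0655.
Z = Σ gᵢe^(−Eᵢ/kT) = 1·e^(−0.42627) + 6·e^(−3.0340) + 6·e^(−4.0655) = 0.65294 + 0.28874 + 0.10293 = 1.0446.
P₀ = g₀ e^(−E₀/kT) / Z = 0.65294/1.0446 = 0.625.

0.625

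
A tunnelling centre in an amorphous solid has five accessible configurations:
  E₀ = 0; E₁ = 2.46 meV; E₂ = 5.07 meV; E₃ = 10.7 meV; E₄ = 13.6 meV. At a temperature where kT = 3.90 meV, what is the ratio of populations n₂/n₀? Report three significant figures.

0.273

n₂/n₀ = exp[−(E₂−E₀)/kT] = exp(−(5.07 meV)/(3.90 meV)) = exp(-1.3000) = 0.273.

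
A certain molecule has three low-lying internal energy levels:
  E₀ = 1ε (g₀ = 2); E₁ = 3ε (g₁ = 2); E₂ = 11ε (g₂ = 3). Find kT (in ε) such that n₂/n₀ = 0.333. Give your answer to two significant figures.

n₂/n₀ = (g₂/g₀) exp[−(E₂−E₀)/kT] = 0.333.
⇒ (E₂−E₀)/kT = ln((3/2)/0.333) = ln(4.505) = 1.505.
kT = 10ε / 1.505 = 6.6 ε.

6.6 ε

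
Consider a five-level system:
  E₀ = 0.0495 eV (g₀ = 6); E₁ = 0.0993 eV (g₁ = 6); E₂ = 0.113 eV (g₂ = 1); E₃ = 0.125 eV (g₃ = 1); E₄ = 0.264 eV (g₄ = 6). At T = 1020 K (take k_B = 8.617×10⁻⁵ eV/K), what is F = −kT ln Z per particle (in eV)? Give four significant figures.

k_BT = 8.617×10⁻⁵ × 1020 K = 0.0878934 eV.
Eᵢ/kT = 0.563182, 1.12978, 1.28565, 1.42218, 3.00364.
Z = Σ gᵢe^(−Eᵢ/kT) = 6·e^(−0.563182) + 6·e^(−1.12978) + 1·e^(−1.28565) + 1·e^(−1.42218) + 6·e^(−3.00364) = 3.41637 + 1.93863 + 0.276471 + 0.241188 + 0.297637 = 6.17030.
F = −kT ln Z = −0.0878934 × ln(6.17030) = −0.0878934 × 1.81975 = -0.1599 eV.

-0.1599 eV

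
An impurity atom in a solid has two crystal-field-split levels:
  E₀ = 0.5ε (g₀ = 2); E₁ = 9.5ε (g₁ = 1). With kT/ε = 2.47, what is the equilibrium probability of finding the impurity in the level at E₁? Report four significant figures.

0.01291

Eᵢ/kT = 0.202429, 3.84615.
Z = Σ gᵢe^(−Eᵢ/kT) = 2·e^(−0.202429) + 1·e^(−3.84615) = 1.63349 + 0.0213618 = 1.65485.
P₁ = g₁ e^(−E₁/kT) / Z = 0.0213618/1.65485 = 0.01291.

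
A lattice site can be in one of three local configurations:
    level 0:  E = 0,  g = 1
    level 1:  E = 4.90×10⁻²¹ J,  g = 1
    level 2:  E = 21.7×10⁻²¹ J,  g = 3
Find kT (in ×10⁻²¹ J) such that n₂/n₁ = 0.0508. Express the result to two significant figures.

4.1 ×10⁻²¹ J

n₂/n₁ = (g₂/g₁) exp[−(E₂−E₁)/kT] = 0.0508.
⇒ (E₂−E₁)/kT = ln((3/1)/0.0508) = ln(59.06) = 4.079.
kT = 16.80 ×10⁻²¹ J / 4.079 = 4.1 ×10⁻²¹ J.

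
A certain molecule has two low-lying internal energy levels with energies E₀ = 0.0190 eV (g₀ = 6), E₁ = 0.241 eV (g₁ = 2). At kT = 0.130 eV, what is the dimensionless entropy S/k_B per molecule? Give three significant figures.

Eᵢ/kT = 0.14615, 1.8538.
Z = Σ gᵢe^(−Eᵢ/kT) = 6·e^(−0.14615) + 2·e^(−1.8538) = 5.1842 + 0.31328 = 5.4975.
⟨E⟩ = Σ EᵢPᵢ = 0.031651 eV.
S/k_B = ln Z + ⟨E⟩/kT = ln(5.4975) + 0.031651/0.130 = 1.7043 + 0.24347 = 1.95.

1.95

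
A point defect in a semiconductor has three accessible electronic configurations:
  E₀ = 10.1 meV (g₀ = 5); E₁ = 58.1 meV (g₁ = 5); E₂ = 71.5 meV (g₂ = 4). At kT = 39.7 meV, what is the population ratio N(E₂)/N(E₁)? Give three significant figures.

n₂/n₁ = (g₂/g₁) exp[−(E₂−E₁)/kT] = (4/5) × exp(−(13.4 meV)/(39.7 meV)) = (4/5) × exp(-0.33753) = 0.571.

0.571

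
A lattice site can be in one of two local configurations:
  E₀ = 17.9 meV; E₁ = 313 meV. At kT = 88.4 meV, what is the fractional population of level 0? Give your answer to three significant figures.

Eᵢ/kT = 0.20249, 3.5407.
Z = Σ e^(−Eᵢ/kT) = e^(−0.20249) + e^(−3.5407) = 0.81669 + 0.028993 = 0.84568.
P₀ = e^(−E₀/kT) / Z = 0.81669/0.84568 = 0.966.

0.966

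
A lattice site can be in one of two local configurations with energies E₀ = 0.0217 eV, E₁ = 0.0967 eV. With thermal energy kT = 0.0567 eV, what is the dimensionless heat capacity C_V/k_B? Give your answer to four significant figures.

0.2906

Eᵢ/kT = 0.382716, 1.70547.
Z = Σ e^(−Eᵢ/kT) = e^(−0.382716) + e^(−1.70547) = 0.682007 + 0.181687 = 0.863694.
⟨E⟩ = 0.0374770 eV, ⟨E²⟩ = 0.00233889 eV².
C_V/k_B = (⟨E²⟩ − ⟨E⟩²)/(kT)² = (0.00233889 − 0.00140453)/0.00321489 = 0.2906.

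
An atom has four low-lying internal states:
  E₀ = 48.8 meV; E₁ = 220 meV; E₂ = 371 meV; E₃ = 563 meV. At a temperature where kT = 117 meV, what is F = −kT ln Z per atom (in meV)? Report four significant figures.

17.43 meV

Eᵢ/kT = 0.417094, 1.88034, 3.17094, 4.81197.
Z = Σ e^(−Eᵢ/kT) = e^(−0.417094) + e^(−1.88034) + e^(−3.17094) + e^(−4.81197) = 0.658959 + 0.152538 + 0.0419641 + 0.00813182 = 0.861593.
F = −kT ln Z = −117 × ln(0.861593) = −117 × -0.148972 = 17.43 meV.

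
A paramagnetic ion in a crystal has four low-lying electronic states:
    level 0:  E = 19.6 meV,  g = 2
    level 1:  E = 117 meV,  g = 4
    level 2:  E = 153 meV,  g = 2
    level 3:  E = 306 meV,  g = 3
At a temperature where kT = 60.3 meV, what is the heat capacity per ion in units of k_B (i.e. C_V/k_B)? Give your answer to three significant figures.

Eᵢ/kT = 0.32504, 1.9403, 2.5373, 5.0746.
Z = Σ gᵢe^(−Eᵢ/kT) = 2·e^(−0.32504) + 4·e^(−1.9403) + 2·e^(−2.5373) + 3·e^(−5.0746) = 1.4450 + 0.57464 + 0.15816 + 0.018761 = 2.1966.
⟨E⟩ = 57.131 meV, ⟨E²⟩ = 6319.1 meV².
C_V/k_B = (⟨E²⟩ − ⟨E⟩²)/(kT)² = (6319.1 − 3264.0)/3636.1 = 0.840.

0.840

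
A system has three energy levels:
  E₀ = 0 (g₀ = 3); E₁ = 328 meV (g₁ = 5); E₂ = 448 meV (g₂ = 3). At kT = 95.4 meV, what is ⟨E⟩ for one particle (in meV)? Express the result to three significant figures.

Eᵢ/kT = 0, 3.4382, 4.6960.
Z = Σ gᵢe^(−Eᵢ/kT) = 3·e^(−0) + 5·e^(−3.4382) + 3·e^(−4.6960) = 3.0000 + 0.16061 + 0.027395 = 3.1880.
⟨E⟩ = Σ Eᵢ gᵢe^(−Eᵢ/kT) / Z = (0·3.0000 + 328·0.16061 + 448·0.027395) / 3.1880 = 20.4 meV.

20.4 meV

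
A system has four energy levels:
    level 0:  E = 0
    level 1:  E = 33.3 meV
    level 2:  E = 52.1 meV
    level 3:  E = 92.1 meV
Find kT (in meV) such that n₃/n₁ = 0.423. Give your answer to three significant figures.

68.3 meV

n₃/n₁ = exp[−(E₃−E₁)/kT] = 0.423.
⇒ (E₃−E₁)/kT = ln(1/0.423) = ln(2.3641) = 0.86040.
kT = 58.8 meV / 0.86040 = 68.3 meV.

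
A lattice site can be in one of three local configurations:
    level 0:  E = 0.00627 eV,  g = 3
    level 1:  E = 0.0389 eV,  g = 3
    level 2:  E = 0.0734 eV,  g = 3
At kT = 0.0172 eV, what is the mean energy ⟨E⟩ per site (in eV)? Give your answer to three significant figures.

0.0116 eV

Eᵢ/kT = 0.36453, 2.2616, 4.2674.
Z = Σ gᵢe^(−Eᵢ/kT) = 3·e^(−0.36453) + 3·e^(−2.2616) + 3·e^(−4.2674) = 2.0836 + 0.31255 + 0.042055 = 2.4382.
⟨E⟩ = Σ Eᵢ gᵢe^(−Eᵢ/kT) / Z = (0.00627·2.0836 + 0.0389·0.31255 + 0.0734·0.042055) / 2.4382 = 0.0116 eV.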